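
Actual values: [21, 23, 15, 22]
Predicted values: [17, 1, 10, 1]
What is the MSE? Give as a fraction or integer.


MSE = (1/4) * ((21-17)^2=16 + (23-1)^2=484 + (15-10)^2=25 + (22-1)^2=441). Sum = 966. MSE = 483/2.

483/2


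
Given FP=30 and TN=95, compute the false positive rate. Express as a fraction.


FPR = FP / (FP + TN) = 30 / 125 = 6/25.

6/25


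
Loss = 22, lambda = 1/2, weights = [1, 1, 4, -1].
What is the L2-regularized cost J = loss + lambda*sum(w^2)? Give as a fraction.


L2 sq norm = sum(w^2) = 19. J = 22 + 1/2 * 19 = 63/2.

63/2


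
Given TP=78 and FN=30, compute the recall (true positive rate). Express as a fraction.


Recall = TP / (TP + FN) = 78 / 108 = 13/18.

13/18


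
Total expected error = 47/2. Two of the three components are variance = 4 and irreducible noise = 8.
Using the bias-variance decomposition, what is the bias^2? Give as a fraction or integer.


Total error = bias^2 + variance + irreducible noise. So bias^2 = 47/2 - 4 - 8 = 23/2.

23/2


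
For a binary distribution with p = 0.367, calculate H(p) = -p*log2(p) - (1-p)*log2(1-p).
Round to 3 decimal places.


H = -0.367*log2(0.367) - 0.633*log2(0.633) = 0.948.

0.948


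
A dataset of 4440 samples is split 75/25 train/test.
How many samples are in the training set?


Test set = 4440 * 25% = 1110. Training set = 4440 - 1110 = 3330.

3330


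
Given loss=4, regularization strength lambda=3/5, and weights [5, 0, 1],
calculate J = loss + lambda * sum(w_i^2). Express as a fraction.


L2 sq norm = sum(w^2) = 26. J = 4 + 3/5 * 26 = 98/5.

98/5


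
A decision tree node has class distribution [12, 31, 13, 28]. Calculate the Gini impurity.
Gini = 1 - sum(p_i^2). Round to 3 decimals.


Total = 84. Proportions: 12/84, 31/84, 13/84, 28/84. sum(p_i^2) = 0.2917. Gini = 1 - 0.2917 = 0.7083, which rounds to 0.708.

0.708


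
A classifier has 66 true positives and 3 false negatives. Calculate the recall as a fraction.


Recall = TP / (TP + FN) = 66 / 69 = 22/23.

22/23


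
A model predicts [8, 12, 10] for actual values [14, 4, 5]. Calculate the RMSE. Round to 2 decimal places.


MSE = 41.6667. RMSE = sqrt(41.6667) = 6.45.

6.45


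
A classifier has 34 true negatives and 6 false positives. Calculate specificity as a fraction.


Specificity = TN / (TN + FP) = 34 / 40 = 17/20.

17/20


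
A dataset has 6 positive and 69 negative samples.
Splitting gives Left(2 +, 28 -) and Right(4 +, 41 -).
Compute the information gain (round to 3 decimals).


H(parent) = 0.4022. H(left) = 0.3534, H(right) = 0.4328. Weighted = (30/75)*0.3534 + (45/75)*0.4328 = 0.4010. IG = 0.4022 - 0.4010 = 0.0012, which rounds to 0.001.

0.001


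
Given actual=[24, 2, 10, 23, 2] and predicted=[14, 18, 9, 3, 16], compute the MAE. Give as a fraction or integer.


MAE = (1/5) * (|24-14|=10 + |2-18|=16 + |10-9|=1 + |23-3|=20 + |2-16|=14). Sum = 61. MAE = 61/5.

61/5


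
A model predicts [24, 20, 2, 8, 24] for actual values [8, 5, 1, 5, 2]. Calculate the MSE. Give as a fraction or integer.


MSE = (1/5) * ((8-24)^2=256 + (5-20)^2=225 + (1-2)^2=1 + (5-8)^2=9 + (2-24)^2=484). Sum = 975. MSE = 195.

195


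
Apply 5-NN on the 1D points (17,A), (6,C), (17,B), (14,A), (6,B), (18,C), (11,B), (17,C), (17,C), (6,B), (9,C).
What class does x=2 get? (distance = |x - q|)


Distances: |17-2|=15, |6-2|=4, |17-2|=15, |14-2|=12, |6-2|=4, |18-2|=16, |11-2|=9, |17-2|=15, |17-2|=15, |6-2|=4, |9-2|=7. 5 nearest: (6,B), (6,B), (6,C), (9,C), (11,B). Counts: {'B': 3, 'C': 2}. Majority class: B.

B


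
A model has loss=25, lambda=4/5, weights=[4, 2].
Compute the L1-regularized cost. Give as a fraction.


L1 norm = sum(|w|) = 6. J = 25 + 4/5 * 6 = 149/5.

149/5


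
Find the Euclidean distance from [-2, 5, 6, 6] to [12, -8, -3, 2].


d = sqrt(sum of squared differences). (-2-12)^2=196, (5--8)^2=169, (6--3)^2=81, (6-2)^2=16. Sum = 462.

sqrt(462)


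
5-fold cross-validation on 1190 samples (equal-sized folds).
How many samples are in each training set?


Each validation fold has 1190/5 = 238 samples. Training set = 1190 - 238 = 952.

952


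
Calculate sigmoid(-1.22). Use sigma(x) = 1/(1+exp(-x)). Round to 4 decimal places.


sigma(-1.22) = 1/(1+e^(1.22)) = 1/(1+3.387188) = 1/4.387188 = 0.2279.

0.2279


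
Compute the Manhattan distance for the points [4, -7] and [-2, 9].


d = sum of absolute differences: |4--2|=6 + |-7-9|=16 = 22.

22


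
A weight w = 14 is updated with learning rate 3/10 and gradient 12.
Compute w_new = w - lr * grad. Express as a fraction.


w_new = 14 - 3/10 * 12 = 14 - 18/5 = 52/5.

52/5


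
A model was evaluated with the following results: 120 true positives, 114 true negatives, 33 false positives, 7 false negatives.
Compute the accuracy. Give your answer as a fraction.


Accuracy = (TP + TN) / (TP + TN + FP + FN) = (120 + 114) / 274 = 117/137.

117/137


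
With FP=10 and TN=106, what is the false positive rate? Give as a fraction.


FPR = FP / (FP + TN) = 10 / 116 = 5/58.

5/58


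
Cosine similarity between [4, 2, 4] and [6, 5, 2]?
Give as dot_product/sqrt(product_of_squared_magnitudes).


dot = 42. |a|^2 = 36, |b|^2 = 65. cos = 42/sqrt(2340).

42/sqrt(2340)


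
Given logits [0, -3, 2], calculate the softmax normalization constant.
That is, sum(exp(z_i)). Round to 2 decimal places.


Denom = e^0=1.0000 + e^-3=0.0498 + e^2=7.3891. Sum = 8.4389, which rounds to 8.44.

8.44


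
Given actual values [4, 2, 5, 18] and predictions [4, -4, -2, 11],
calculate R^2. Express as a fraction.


Mean(y) = 29/4. SS_res = 134. SS_tot = 635/4. R^2 = 1 - 134/(635/4) = 99/635.

99/635


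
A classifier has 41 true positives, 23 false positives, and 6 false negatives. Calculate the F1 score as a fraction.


Precision = 41/64 = 41/64. Recall = 41/47 = 41/47. F1 = 2*P*R/(P+R) = 82/111.

82/111


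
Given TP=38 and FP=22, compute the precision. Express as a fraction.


Precision = TP / (TP + FP) = 38 / 60 = 19/30.

19/30


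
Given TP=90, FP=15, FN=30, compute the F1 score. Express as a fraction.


Precision = 90/105 = 6/7. Recall = 90/120 = 3/4. F1 = 2*P*R/(P+R) = 4/5.

4/5


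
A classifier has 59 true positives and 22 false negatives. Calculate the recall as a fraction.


Recall = TP / (TP + FN) = 59 / 81 = 59/81.

59/81


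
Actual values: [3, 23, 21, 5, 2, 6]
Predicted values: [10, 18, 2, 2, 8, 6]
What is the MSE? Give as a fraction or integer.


MSE = (1/6) * ((3-10)^2=49 + (23-18)^2=25 + (21-2)^2=361 + (5-2)^2=9 + (2-8)^2=36 + (6-6)^2=0). Sum = 480. MSE = 80.

80


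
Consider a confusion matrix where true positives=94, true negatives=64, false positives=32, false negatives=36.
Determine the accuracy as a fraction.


Accuracy = (TP + TN) / (TP + TN + FP + FN) = (94 + 64) / 226 = 79/113.

79/113


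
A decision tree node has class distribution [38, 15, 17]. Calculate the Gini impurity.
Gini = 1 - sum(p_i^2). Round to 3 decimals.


Total = 70. Proportions: 38/70, 15/70, 17/70. sum(p_i^2) = 0.3996. Gini = 1 - 0.3996 = 0.6004, which rounds to 0.600.

0.600


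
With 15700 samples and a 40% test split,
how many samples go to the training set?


Test set = 15700 * 40% = 6280. Training set = 15700 - 6280 = 9420.

9420


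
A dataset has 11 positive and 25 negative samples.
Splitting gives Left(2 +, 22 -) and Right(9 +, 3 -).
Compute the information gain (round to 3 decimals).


H(parent) = 0.8880. H(left) = 0.4138, H(right) = 0.8113. Weighted = (24/36)*0.4138 + (12/36)*0.8113 = 0.5463. IG = 0.8880 - 0.5463 = 0.3417, which rounds to 0.342.

0.342


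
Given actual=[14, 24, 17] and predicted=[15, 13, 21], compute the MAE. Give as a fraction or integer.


MAE = (1/3) * (|14-15|=1 + |24-13|=11 + |17-21|=4). Sum = 16. MAE = 16/3.

16/3


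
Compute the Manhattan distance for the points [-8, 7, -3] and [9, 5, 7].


d = sum of absolute differences: |-8-9|=17 + |7-5|=2 + |-3-7|=10 = 29.

29


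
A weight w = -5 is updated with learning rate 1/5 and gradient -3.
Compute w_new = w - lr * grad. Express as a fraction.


w_new = -5 - 1/5 * -3 = -5 - -3/5 = -22/5.

-22/5


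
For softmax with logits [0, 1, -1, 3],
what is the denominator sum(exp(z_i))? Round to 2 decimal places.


Denom = e^0=1.0000 + e^1=2.7183 + e^-1=0.3679 + e^3=20.0855. Sum = 24.1717, which rounds to 24.17.

24.17


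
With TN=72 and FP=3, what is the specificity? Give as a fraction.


Specificity = TN / (TN + FP) = 72 / 75 = 24/25.

24/25


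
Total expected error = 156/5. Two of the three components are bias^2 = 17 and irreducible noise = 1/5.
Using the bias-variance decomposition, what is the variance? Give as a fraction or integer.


Total error = bias^2 + variance + irreducible noise. So variance = 156/5 - 17 - 1/5 = 14.

14


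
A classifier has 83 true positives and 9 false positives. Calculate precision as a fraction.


Precision = TP / (TP + FP) = 83 / 92 = 83/92.

83/92


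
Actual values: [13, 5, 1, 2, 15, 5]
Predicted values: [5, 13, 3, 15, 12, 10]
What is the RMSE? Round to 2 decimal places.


MSE = 55.8333. RMSE = sqrt(55.8333) = 7.47.

7.47


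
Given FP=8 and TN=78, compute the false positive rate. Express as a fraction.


FPR = FP / (FP + TN) = 8 / 86 = 4/43.

4/43


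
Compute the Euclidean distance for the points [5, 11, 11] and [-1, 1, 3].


d = sqrt(sum of squared differences). (5--1)^2=36, (11-1)^2=100, (11-3)^2=64. Sum = 200.

sqrt(200)


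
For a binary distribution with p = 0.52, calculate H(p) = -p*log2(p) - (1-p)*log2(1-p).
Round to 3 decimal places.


H = -0.52*log2(0.52) - 0.48*log2(0.48) = 0.999.

0.999


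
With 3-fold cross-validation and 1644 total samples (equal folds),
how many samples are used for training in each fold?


Each validation fold has 1644/3 = 548 samples. Training set = 1644 - 548 = 1096.

1096


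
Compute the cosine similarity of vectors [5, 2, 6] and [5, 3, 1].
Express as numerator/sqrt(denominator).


dot = 37. |a|^2 = 65, |b|^2 = 35. cos = 37/sqrt(2275).

37/sqrt(2275)


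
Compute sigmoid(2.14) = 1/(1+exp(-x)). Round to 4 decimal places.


sigma(2.14) = 1/(1+e^(-2.14)) = 1/(1+0.117655) = 1/1.117655 = 0.8947.

0.8947


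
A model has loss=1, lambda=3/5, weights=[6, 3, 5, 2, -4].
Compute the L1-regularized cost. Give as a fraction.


L1 norm = sum(|w|) = 20. J = 1 + 3/5 * 20 = 13.

13


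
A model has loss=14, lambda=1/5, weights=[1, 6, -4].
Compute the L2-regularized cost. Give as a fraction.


L2 sq norm = sum(w^2) = 53. J = 14 + 1/5 * 53 = 123/5.

123/5


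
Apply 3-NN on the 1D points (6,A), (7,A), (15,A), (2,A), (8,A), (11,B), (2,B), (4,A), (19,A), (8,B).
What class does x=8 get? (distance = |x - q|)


Distances: |6-8|=2, |7-8|=1, |15-8|=7, |2-8|=6, |8-8|=0, |11-8|=3, |2-8|=6, |4-8|=4, |19-8|=11, |8-8|=0. 3 nearest: (8,A), (8,B), (7,A). Counts: {'A': 2, 'B': 1}. Majority class: A.

A


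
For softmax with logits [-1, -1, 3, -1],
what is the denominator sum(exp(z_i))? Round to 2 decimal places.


Denom = e^-1=0.3679 + e^-1=0.3679 + e^3=20.0855 + e^-1=0.3679. Sum = 21.1892, which rounds to 21.19.

21.19


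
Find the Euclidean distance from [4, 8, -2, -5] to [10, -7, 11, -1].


d = sqrt(sum of squared differences). (4-10)^2=36, (8--7)^2=225, (-2-11)^2=169, (-5--1)^2=16. Sum = 446.

sqrt(446)


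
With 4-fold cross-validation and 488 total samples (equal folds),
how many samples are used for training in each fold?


Each validation fold has 488/4 = 122 samples. Training set = 488 - 122 = 366.

366


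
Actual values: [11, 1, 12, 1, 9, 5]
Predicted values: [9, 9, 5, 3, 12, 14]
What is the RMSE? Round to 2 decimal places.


MSE = 35.1667. RMSE = sqrt(35.1667) = 5.93.

5.93


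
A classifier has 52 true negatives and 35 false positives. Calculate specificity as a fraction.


Specificity = TN / (TN + FP) = 52 / 87 = 52/87.

52/87


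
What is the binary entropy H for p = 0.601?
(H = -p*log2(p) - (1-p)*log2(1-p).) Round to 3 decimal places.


H = -0.601*log2(0.601) - 0.399*log2(0.399) = 0.970.

0.970


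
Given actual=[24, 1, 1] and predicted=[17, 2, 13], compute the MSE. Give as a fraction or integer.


MSE = (1/3) * ((24-17)^2=49 + (1-2)^2=1 + (1-13)^2=144). Sum = 194. MSE = 194/3.

194/3


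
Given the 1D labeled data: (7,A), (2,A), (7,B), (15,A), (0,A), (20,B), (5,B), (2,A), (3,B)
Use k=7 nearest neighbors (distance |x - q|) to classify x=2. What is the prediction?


Distances: |7-2|=5, |2-2|=0, |7-2|=5, |15-2|=13, |0-2|=2, |20-2|=18, |5-2|=3, |2-2|=0, |3-2|=1. 7 nearest: (2,A), (2,A), (3,B), (0,A), (5,B), (7,A), (7,B). Counts: {'A': 4, 'B': 3}. Majority class: A.

A


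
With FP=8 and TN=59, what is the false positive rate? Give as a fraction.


FPR = FP / (FP + TN) = 8 / 67 = 8/67.

8/67


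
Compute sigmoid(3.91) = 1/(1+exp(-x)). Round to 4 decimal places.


sigma(3.91) = 1/(1+e^(-3.91)) = 1/(1+0.020041) = 1/1.020041 = 0.9804.

0.9804


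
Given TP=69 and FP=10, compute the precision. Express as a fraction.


Precision = TP / (TP + FP) = 69 / 79 = 69/79.

69/79


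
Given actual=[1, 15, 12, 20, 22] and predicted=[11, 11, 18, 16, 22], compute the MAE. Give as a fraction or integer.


MAE = (1/5) * (|1-11|=10 + |15-11|=4 + |12-18|=6 + |20-16|=4 + |22-22|=0). Sum = 24. MAE = 24/5.

24/5


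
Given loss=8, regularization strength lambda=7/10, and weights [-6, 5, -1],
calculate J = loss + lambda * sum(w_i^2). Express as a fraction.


L2 sq norm = sum(w^2) = 62. J = 8 + 7/10 * 62 = 257/5.

257/5


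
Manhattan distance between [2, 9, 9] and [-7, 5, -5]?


d = sum of absolute differences: |2--7|=9 + |9-5|=4 + |9--5|=14 = 27.

27


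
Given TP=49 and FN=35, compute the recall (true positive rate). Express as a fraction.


Recall = TP / (TP + FN) = 49 / 84 = 7/12.

7/12


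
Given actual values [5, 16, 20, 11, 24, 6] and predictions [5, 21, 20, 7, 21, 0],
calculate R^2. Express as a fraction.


Mean(y) = 41/3. SS_res = 86. SS_tot = 880/3. R^2 = 1 - 86/(880/3) = 311/440.

311/440


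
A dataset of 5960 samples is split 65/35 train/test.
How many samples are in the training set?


Test set = 5960 * 35% = 2086. Training set = 5960 - 2086 = 3874.

3874


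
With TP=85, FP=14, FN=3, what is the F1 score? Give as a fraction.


Precision = 85/99 = 85/99. Recall = 85/88 = 85/88. F1 = 2*P*R/(P+R) = 10/11.

10/11


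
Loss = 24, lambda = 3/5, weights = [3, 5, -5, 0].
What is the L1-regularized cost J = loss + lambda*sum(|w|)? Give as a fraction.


L1 norm = sum(|w|) = 13. J = 24 + 3/5 * 13 = 159/5.

159/5


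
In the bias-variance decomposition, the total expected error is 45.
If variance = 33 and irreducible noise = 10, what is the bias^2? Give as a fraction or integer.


Total error = bias^2 + variance + irreducible noise. So bias^2 = 45 - 33 - 10 = 2.

2


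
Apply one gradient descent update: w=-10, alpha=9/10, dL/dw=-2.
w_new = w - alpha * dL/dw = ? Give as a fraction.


w_new = -10 - 9/10 * -2 = -10 - -9/5 = -41/5.

-41/5


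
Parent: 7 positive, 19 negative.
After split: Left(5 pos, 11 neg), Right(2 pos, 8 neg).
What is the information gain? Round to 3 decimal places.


H(parent) = 0.8404. H(left) = 0.8960, H(right) = 0.7219. Weighted = (16/26)*0.8960 + (10/26)*0.7219 = 0.8290. IG = 0.8404 - 0.8290 = 0.0114, which rounds to 0.011.

0.011


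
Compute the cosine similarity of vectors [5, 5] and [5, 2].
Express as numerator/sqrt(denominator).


dot = 35. |a|^2 = 50, |b|^2 = 29. cos = 35/sqrt(1450).

35/sqrt(1450)


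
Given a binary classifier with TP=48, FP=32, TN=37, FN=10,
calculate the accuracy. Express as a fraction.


Accuracy = (TP + TN) / (TP + TN + FP + FN) = (48 + 37) / 127 = 85/127.

85/127


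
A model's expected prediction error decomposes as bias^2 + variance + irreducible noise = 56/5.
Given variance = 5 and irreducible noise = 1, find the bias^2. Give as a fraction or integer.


Total error = bias^2 + variance + irreducible noise. So bias^2 = 56/5 - 5 - 1 = 26/5.

26/5


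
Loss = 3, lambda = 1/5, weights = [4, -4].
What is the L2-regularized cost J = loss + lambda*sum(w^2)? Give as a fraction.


L2 sq norm = sum(w^2) = 32. J = 3 + 1/5 * 32 = 47/5.

47/5


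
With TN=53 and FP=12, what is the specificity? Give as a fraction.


Specificity = TN / (TN + FP) = 53 / 65 = 53/65.

53/65


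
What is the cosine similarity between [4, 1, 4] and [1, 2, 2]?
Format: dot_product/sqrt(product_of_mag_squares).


dot = 14. |a|^2 = 33, |b|^2 = 9. cos = 14/sqrt(297).

14/sqrt(297)


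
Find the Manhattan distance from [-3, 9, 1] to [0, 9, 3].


d = sum of absolute differences: |-3-0|=3 + |9-9|=0 + |1-3|=2 = 5.

5


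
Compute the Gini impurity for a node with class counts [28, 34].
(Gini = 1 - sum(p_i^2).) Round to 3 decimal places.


Total = 62. Proportions: 28/62, 34/62. sum(p_i^2) = 0.5047. Gini = 1 - 0.5047 = 0.4953, which rounds to 0.495.

0.495


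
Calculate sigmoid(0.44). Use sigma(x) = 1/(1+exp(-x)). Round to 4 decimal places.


sigma(0.44) = 1/(1+e^(-0.44)) = 1/(1+0.644036) = 1/1.644036 = 0.6083.

0.6083


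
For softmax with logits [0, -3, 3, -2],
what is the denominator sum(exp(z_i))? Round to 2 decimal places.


Denom = e^0=1.0000 + e^-3=0.0498 + e^3=20.0855 + e^-2=0.1353. Sum = 21.2706, which rounds to 21.27.

21.27


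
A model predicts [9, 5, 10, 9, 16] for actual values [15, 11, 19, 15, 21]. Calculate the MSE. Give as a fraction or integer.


MSE = (1/5) * ((15-9)^2=36 + (11-5)^2=36 + (19-10)^2=81 + (15-9)^2=36 + (21-16)^2=25). Sum = 214. MSE = 214/5.

214/5


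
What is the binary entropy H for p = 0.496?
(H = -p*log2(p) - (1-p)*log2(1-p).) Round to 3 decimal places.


H = -0.496*log2(0.496) - 0.504*log2(0.504) = 1.000.

1.000


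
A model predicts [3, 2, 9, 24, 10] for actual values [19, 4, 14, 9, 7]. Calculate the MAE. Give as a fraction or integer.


MAE = (1/5) * (|19-3|=16 + |4-2|=2 + |14-9|=5 + |9-24|=15 + |7-10|=3). Sum = 41. MAE = 41/5.

41/5


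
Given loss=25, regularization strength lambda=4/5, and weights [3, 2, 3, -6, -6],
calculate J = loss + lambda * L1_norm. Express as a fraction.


L1 norm = sum(|w|) = 20. J = 25 + 4/5 * 20 = 41.

41


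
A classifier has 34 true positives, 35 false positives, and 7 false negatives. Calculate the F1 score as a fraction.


Precision = 34/69 = 34/69. Recall = 34/41 = 34/41. F1 = 2*P*R/(P+R) = 34/55.

34/55


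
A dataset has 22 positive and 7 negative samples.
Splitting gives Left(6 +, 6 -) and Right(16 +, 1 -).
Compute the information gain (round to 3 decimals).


H(parent) = 0.7973. H(left) = 1.0000, H(right) = 0.3228. Weighted = (12/29)*1.0000 + (17/29)*0.3228 = 0.6030. IG = 0.7973 - 0.6030 = 0.1943, which rounds to 0.194.

0.194


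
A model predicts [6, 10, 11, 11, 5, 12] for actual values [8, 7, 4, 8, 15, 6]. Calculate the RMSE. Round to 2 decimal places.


MSE = 34.5000. RMSE = sqrt(34.5000) = 5.87.

5.87


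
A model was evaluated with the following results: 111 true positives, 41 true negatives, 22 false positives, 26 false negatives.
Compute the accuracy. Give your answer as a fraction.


Accuracy = (TP + TN) / (TP + TN + FP + FN) = (111 + 41) / 200 = 19/25.

19/25


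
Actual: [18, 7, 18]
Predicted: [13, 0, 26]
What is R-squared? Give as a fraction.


Mean(y) = 43/3. SS_res = 138. SS_tot = 242/3. R^2 = 1 - 138/(242/3) = -86/121.

-86/121


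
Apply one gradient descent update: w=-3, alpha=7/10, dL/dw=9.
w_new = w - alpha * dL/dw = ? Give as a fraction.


w_new = -3 - 7/10 * 9 = -3 - 63/10 = -93/10.

-93/10


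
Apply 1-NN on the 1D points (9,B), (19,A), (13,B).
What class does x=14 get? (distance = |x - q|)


Distances: |9-14|=5, |19-14|=5, |13-14|=1. 1 nearest: (13,B). Counts: {'B': 1}. Majority class: B.

B


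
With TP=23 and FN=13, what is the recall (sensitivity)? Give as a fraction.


Recall = TP / (TP + FN) = 23 / 36 = 23/36.

23/36


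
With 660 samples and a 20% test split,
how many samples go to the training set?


Test set = 660 * 20% = 132. Training set = 660 - 132 = 528.

528


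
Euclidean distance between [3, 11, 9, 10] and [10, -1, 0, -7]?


d = sqrt(sum of squared differences). (3-10)^2=49, (11--1)^2=144, (9-0)^2=81, (10--7)^2=289. Sum = 563.

sqrt(563)


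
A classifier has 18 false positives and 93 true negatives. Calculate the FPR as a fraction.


FPR = FP / (FP + TN) = 18 / 111 = 6/37.

6/37


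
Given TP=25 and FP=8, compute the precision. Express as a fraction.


Precision = TP / (TP + FP) = 25 / 33 = 25/33.

25/33


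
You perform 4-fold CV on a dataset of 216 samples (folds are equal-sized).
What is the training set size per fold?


Each validation fold has 216/4 = 54 samples. Training set = 216 - 54 = 162.

162


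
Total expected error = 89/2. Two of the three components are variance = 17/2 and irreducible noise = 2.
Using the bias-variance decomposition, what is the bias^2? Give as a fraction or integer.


Total error = bias^2 + variance + irreducible noise. So bias^2 = 89/2 - 17/2 - 2 = 34.

34


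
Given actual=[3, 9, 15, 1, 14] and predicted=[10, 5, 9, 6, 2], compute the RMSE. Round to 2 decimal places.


MSE = 54.0000. RMSE = sqrt(54.0000) = 7.35.

7.35


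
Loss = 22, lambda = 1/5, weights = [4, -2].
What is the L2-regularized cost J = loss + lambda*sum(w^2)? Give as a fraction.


L2 sq norm = sum(w^2) = 20. J = 22 + 1/5 * 20 = 26.

26


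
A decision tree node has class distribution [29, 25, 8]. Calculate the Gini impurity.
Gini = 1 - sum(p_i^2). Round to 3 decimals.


Total = 62. Proportions: 29/62, 25/62, 8/62. sum(p_i^2) = 0.3980. Gini = 1 - 0.3980 = 0.6020, which rounds to 0.602.

0.602


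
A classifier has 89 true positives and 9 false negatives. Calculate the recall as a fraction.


Recall = TP / (TP + FN) = 89 / 98 = 89/98.

89/98


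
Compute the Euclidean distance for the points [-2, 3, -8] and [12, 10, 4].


d = sqrt(sum of squared differences). (-2-12)^2=196, (3-10)^2=49, (-8-4)^2=144. Sum = 389.

sqrt(389)


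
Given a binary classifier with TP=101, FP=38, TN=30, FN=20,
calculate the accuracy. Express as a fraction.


Accuracy = (TP + TN) / (TP + TN + FP + FN) = (101 + 30) / 189 = 131/189.

131/189


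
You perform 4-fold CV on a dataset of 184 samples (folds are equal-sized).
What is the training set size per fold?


Each validation fold has 184/4 = 46 samples. Training set = 184 - 46 = 138.

138


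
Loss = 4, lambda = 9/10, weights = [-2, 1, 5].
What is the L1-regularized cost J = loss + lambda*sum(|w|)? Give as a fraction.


L1 norm = sum(|w|) = 8. J = 4 + 9/10 * 8 = 56/5.

56/5


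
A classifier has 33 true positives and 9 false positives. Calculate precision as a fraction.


Precision = TP / (TP + FP) = 33 / 42 = 11/14.

11/14


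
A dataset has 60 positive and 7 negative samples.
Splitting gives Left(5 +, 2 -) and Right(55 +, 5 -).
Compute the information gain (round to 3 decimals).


H(parent) = 0.4830. H(left) = 0.8631, H(right) = 0.4138. Weighted = (7/67)*0.8631 + (60/67)*0.4138 = 0.4607. IG = 0.4830 - 0.4607 = 0.0223, which rounds to 0.022.

0.022


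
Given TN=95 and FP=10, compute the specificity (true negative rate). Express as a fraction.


Specificity = TN / (TN + FP) = 95 / 105 = 19/21.

19/21


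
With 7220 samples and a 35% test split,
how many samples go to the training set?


Test set = 7220 * 35% = 2527. Training set = 7220 - 2527 = 4693.

4693


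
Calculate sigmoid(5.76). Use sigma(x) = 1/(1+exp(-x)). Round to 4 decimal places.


sigma(5.76) = 1/(1+e^(-5.76)) = 1/(1+0.003151) = 1/1.003151 = 0.9969.

0.9969


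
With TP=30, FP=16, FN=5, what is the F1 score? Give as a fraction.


Precision = 30/46 = 15/23. Recall = 30/35 = 6/7. F1 = 2*P*R/(P+R) = 20/27.

20/27


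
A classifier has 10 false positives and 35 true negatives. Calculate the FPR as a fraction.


FPR = FP / (FP + TN) = 10 / 45 = 2/9.

2/9


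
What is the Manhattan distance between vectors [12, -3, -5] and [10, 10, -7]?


d = sum of absolute differences: |12-10|=2 + |-3-10|=13 + |-5--7|=2 = 17.

17


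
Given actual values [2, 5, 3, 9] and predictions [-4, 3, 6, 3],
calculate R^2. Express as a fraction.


Mean(y) = 19/4. SS_res = 85. SS_tot = 115/4. R^2 = 1 - 85/(115/4) = -45/23.

-45/23


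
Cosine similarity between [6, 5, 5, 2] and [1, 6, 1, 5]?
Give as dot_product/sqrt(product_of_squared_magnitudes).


dot = 51. |a|^2 = 90, |b|^2 = 63. cos = 51/sqrt(5670).

51/sqrt(5670)


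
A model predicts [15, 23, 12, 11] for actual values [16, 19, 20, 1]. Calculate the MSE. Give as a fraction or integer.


MSE = (1/4) * ((16-15)^2=1 + (19-23)^2=16 + (20-12)^2=64 + (1-11)^2=100). Sum = 181. MSE = 181/4.

181/4


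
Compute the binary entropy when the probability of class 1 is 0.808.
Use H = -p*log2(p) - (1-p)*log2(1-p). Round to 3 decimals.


H = -0.808*log2(0.808) - 0.192*log2(0.192) = 0.706.

0.706


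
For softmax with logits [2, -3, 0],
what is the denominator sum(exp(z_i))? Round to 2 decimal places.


Denom = e^2=7.3891 + e^-3=0.0498 + e^0=1.0000. Sum = 8.4389, which rounds to 8.44.

8.44


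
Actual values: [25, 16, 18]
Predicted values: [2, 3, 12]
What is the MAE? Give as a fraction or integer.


MAE = (1/3) * (|25-2|=23 + |16-3|=13 + |18-12|=6). Sum = 42. MAE = 14.

14


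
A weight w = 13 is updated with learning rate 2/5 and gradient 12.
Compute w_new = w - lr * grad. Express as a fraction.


w_new = 13 - 2/5 * 12 = 13 - 24/5 = 41/5.

41/5


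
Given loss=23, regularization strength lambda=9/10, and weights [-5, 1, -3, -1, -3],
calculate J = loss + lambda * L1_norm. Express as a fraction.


L1 norm = sum(|w|) = 13. J = 23 + 9/10 * 13 = 347/10.

347/10


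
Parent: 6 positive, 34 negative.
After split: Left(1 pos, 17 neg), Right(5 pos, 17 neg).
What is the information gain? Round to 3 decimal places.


H(parent) = 0.6098. H(left) = 0.3095, H(right) = 0.7732. Weighted = (18/40)*0.3095 + (22/40)*0.7732 = 0.5645. IG = 0.6098 - 0.5645 = 0.0453, which rounds to 0.045.

0.045


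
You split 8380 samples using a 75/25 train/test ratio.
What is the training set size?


Test set = 8380 * 25% = 2095. Training set = 8380 - 2095 = 6285.

6285


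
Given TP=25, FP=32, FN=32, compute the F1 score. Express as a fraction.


Precision = 25/57 = 25/57. Recall = 25/57 = 25/57. F1 = 2*P*R/(P+R) = 25/57.

25/57


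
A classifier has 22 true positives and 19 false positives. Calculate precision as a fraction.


Precision = TP / (TP + FP) = 22 / 41 = 22/41.

22/41


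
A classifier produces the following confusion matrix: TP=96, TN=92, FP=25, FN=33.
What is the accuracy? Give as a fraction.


Accuracy = (TP + TN) / (TP + TN + FP + FN) = (96 + 92) / 246 = 94/123.

94/123


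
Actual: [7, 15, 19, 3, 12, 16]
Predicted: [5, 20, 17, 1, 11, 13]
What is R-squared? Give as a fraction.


Mean(y) = 12. SS_res = 47. SS_tot = 180. R^2 = 1 - 47/(180) = 133/180.

133/180


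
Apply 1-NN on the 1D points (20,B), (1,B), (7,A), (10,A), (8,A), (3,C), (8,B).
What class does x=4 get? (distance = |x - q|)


Distances: |20-4|=16, |1-4|=3, |7-4|=3, |10-4|=6, |8-4|=4, |3-4|=1, |8-4|=4. 1 nearest: (3,C). Counts: {'C': 1}. Majority class: C.

C


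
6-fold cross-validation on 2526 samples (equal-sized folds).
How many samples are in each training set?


Each validation fold has 2526/6 = 421 samples. Training set = 2526 - 421 = 2105.

2105


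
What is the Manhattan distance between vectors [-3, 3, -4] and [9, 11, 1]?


d = sum of absolute differences: |-3-9|=12 + |3-11|=8 + |-4-1|=5 = 25.

25


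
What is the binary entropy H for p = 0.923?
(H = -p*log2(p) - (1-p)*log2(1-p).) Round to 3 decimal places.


H = -0.923*log2(0.923) - 0.077*log2(0.077) = 0.392.

0.392


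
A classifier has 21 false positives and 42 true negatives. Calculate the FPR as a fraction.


FPR = FP / (FP + TN) = 21 / 63 = 1/3.

1/3


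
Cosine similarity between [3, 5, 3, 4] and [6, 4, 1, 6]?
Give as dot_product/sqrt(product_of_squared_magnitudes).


dot = 65. |a|^2 = 59, |b|^2 = 89. cos = 65/sqrt(5251).

65/sqrt(5251)


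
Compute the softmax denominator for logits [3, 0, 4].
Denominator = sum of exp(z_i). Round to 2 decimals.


Denom = e^3=20.0855 + e^0=1.0000 + e^4=54.5982. Sum = 75.6837, which rounds to 75.68.

75.68


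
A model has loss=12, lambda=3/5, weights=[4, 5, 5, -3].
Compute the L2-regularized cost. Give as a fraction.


L2 sq norm = sum(w^2) = 75. J = 12 + 3/5 * 75 = 57.

57


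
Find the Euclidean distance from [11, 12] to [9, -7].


d = sqrt(sum of squared differences). (11-9)^2=4, (12--7)^2=361. Sum = 365.

sqrt(365)


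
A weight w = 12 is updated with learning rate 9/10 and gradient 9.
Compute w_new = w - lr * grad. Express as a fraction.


w_new = 12 - 9/10 * 9 = 12 - 81/10 = 39/10.

39/10


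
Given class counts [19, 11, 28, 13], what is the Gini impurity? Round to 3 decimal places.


Total = 71. Proportions: 19/71, 11/71, 28/71, 13/71. sum(p_i^2) = 0.2847. Gini = 1 - 0.2847 = 0.7153, which rounds to 0.715.

0.715


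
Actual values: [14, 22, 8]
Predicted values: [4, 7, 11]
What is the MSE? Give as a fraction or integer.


MSE = (1/3) * ((14-4)^2=100 + (22-7)^2=225 + (8-11)^2=9). Sum = 334. MSE = 334/3.

334/3


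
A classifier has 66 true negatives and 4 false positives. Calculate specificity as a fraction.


Specificity = TN / (TN + FP) = 66 / 70 = 33/35.

33/35


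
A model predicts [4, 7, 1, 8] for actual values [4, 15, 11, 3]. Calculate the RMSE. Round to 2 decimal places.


MSE = 47.2500. RMSE = sqrt(47.2500) = 6.87.

6.87


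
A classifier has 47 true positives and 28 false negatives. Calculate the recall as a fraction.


Recall = TP / (TP + FN) = 47 / 75 = 47/75.

47/75


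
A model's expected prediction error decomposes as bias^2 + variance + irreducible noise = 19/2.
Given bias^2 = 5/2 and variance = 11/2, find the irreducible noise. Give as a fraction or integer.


Total error = bias^2 + variance + irreducible noise. So irreducible noise = 19/2 - 5/2 - 11/2 = 3/2.

3/2


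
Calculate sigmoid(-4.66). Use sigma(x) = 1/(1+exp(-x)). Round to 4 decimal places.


sigma(-4.66) = 1/(1+e^(4.66)) = 1/(1+105.636082) = 1/106.636082 = 0.0094.

0.0094


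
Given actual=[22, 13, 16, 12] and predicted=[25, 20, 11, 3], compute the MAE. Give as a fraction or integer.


MAE = (1/4) * (|22-25|=3 + |13-20|=7 + |16-11|=5 + |12-3|=9). Sum = 24. MAE = 6.

6


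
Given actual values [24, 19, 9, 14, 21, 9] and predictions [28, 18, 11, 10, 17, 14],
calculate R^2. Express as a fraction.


Mean(y) = 16. SS_res = 78. SS_tot = 200. R^2 = 1 - 78/(200) = 61/100.

61/100


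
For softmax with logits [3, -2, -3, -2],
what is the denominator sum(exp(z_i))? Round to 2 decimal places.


Denom = e^3=20.0855 + e^-2=0.1353 + e^-3=0.0498 + e^-2=0.1353. Sum = 20.4059, which rounds to 20.41.

20.41


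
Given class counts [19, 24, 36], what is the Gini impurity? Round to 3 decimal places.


Total = 79. Proportions: 19/79, 24/79, 36/79. sum(p_i^2) = 0.3578. Gini = 1 - 0.3578 = 0.6422, which rounds to 0.642.

0.642


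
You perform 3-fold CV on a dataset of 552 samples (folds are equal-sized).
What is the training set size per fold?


Each validation fold has 552/3 = 184 samples. Training set = 552 - 184 = 368.

368


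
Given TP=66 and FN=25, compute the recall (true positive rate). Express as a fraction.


Recall = TP / (TP + FN) = 66 / 91 = 66/91.

66/91


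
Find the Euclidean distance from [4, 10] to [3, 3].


d = sqrt(sum of squared differences). (4-3)^2=1, (10-3)^2=49. Sum = 50.

sqrt(50)


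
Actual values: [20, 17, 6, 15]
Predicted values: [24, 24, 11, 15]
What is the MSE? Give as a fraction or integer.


MSE = (1/4) * ((20-24)^2=16 + (17-24)^2=49 + (6-11)^2=25 + (15-15)^2=0). Sum = 90. MSE = 45/2.

45/2


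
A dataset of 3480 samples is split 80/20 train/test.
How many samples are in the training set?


Test set = 3480 * 20% = 696. Training set = 3480 - 696 = 2784.

2784


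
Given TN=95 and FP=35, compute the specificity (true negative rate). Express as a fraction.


Specificity = TN / (TN + FP) = 95 / 130 = 19/26.

19/26


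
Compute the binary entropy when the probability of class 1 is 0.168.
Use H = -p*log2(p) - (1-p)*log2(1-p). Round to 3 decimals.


H = -0.168*log2(0.168) - 0.832*log2(0.832) = 0.653.

0.653


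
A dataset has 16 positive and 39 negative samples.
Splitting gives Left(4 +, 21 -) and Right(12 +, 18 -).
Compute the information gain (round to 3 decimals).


H(parent) = 0.8699. H(left) = 0.6343, H(right) = 0.9710. Weighted = (25/55)*0.6343 + (30/55)*0.9710 = 0.8180. IG = 0.8699 - 0.8180 = 0.0519, which rounds to 0.052.

0.052


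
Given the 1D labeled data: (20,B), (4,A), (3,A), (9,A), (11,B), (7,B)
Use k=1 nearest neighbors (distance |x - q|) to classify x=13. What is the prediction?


Distances: |20-13|=7, |4-13|=9, |3-13|=10, |9-13|=4, |11-13|=2, |7-13|=6. 1 nearest: (11,B). Counts: {'B': 1}. Majority class: B.

B


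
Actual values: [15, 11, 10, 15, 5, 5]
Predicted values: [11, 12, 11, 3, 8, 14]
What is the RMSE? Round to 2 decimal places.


MSE = 42.0000. RMSE = sqrt(42.0000) = 6.48.

6.48


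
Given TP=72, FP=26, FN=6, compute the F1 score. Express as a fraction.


Precision = 72/98 = 36/49. Recall = 72/78 = 12/13. F1 = 2*P*R/(P+R) = 9/11.

9/11


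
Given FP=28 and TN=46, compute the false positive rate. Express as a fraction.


FPR = FP / (FP + TN) = 28 / 74 = 14/37.

14/37


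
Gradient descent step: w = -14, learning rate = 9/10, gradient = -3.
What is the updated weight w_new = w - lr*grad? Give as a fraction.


w_new = -14 - 9/10 * -3 = -14 - -27/10 = -113/10.

-113/10


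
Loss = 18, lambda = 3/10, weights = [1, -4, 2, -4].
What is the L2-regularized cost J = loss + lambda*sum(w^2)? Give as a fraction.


L2 sq norm = sum(w^2) = 37. J = 18 + 3/10 * 37 = 291/10.

291/10


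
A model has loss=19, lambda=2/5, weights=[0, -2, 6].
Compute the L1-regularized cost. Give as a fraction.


L1 norm = sum(|w|) = 8. J = 19 + 2/5 * 8 = 111/5.

111/5


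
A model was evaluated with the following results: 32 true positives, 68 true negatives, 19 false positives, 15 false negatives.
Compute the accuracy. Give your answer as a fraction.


Accuracy = (TP + TN) / (TP + TN + FP + FN) = (32 + 68) / 134 = 50/67.

50/67


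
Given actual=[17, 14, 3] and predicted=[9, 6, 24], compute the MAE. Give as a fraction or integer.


MAE = (1/3) * (|17-9|=8 + |14-6|=8 + |3-24|=21). Sum = 37. MAE = 37/3.

37/3


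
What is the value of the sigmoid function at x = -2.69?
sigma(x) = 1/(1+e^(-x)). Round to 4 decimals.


sigma(-2.69) = 1/(1+e^(2.69)) = 1/(1+14.731676) = 1/15.731676 = 0.0636.

0.0636


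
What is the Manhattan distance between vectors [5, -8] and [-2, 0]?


d = sum of absolute differences: |5--2|=7 + |-8-0|=8 = 15.

15


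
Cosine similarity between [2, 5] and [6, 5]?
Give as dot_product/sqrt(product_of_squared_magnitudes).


dot = 37. |a|^2 = 29, |b|^2 = 61. cos = 37/sqrt(1769).

37/sqrt(1769)


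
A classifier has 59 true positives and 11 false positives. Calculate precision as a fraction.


Precision = TP / (TP + FP) = 59 / 70 = 59/70.

59/70


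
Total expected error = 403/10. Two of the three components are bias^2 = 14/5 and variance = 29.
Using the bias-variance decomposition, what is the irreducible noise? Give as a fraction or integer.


Total error = bias^2 + variance + irreducible noise. So irreducible noise = 403/10 - 14/5 - 29 = 17/2.

17/2


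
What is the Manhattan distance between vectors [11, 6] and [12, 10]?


d = sum of absolute differences: |11-12|=1 + |6-10|=4 = 5.

5


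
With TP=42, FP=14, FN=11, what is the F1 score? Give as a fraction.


Precision = 42/56 = 3/4. Recall = 42/53 = 42/53. F1 = 2*P*R/(P+R) = 84/109.

84/109


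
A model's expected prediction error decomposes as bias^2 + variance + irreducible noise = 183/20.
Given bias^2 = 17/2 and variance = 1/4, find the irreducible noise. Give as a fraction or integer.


Total error = bias^2 + variance + irreducible noise. So irreducible noise = 183/20 - 17/2 - 1/4 = 2/5.

2/5


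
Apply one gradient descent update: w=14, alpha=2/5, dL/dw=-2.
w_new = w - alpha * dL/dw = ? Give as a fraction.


w_new = 14 - 2/5 * -2 = 14 - -4/5 = 74/5.

74/5


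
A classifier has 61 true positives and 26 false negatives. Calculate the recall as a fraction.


Recall = TP / (TP + FN) = 61 / 87 = 61/87.

61/87


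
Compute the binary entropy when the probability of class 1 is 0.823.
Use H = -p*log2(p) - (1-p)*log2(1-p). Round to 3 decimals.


H = -0.823*log2(0.823) - 0.177*log2(0.177) = 0.673.

0.673


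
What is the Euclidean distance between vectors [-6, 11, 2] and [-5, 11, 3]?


d = sqrt(sum of squared differences). (-6--5)^2=1, (11-11)^2=0, (2-3)^2=1. Sum = 2.

sqrt(2)


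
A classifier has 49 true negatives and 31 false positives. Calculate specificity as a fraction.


Specificity = TN / (TN + FP) = 49 / 80 = 49/80.

49/80


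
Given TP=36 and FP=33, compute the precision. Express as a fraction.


Precision = TP / (TP + FP) = 36 / 69 = 12/23.

12/23


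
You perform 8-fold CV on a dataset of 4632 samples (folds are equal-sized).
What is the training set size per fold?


Each validation fold has 4632/8 = 579 samples. Training set = 4632 - 579 = 4053.

4053


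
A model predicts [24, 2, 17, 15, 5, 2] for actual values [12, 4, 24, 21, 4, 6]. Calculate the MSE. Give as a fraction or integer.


MSE = (1/6) * ((12-24)^2=144 + (4-2)^2=4 + (24-17)^2=49 + (21-15)^2=36 + (4-5)^2=1 + (6-2)^2=16). Sum = 250. MSE = 125/3.

125/3


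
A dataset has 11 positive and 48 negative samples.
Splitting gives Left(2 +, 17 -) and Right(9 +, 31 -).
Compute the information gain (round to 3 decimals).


H(parent) = 0.6940. H(left) = 0.4855, H(right) = 0.7692. Weighted = (19/59)*0.4855 + (40/59)*0.7692 = 0.6778. IG = 0.6940 - 0.6778 = 0.0162, which rounds to 0.016.

0.016


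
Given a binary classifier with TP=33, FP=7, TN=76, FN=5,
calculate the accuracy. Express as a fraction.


Accuracy = (TP + TN) / (TP + TN + FP + FN) = (33 + 76) / 121 = 109/121.

109/121


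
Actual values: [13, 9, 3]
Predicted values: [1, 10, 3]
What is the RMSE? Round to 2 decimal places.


MSE = 48.3333. RMSE = sqrt(48.3333) = 6.95.

6.95


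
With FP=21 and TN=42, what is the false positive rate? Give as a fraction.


FPR = FP / (FP + TN) = 21 / 63 = 1/3.

1/3


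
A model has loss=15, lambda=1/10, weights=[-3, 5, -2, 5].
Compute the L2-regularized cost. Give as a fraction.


L2 sq norm = sum(w^2) = 63. J = 15 + 1/10 * 63 = 213/10.

213/10


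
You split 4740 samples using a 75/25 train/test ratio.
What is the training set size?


Test set = 4740 * 25% = 1185. Training set = 4740 - 1185 = 3555.

3555


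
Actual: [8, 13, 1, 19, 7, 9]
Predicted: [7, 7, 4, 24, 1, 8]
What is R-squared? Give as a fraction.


Mean(y) = 19/2. SS_res = 108. SS_tot = 367/2. R^2 = 1 - 108/(367/2) = 151/367.

151/367


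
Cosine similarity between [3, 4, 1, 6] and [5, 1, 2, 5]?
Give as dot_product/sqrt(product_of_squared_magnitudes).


dot = 51. |a|^2 = 62, |b|^2 = 55. cos = 51/sqrt(3410).

51/sqrt(3410)


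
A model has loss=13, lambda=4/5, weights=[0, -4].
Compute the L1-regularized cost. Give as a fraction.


L1 norm = sum(|w|) = 4. J = 13 + 4/5 * 4 = 81/5.

81/5
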